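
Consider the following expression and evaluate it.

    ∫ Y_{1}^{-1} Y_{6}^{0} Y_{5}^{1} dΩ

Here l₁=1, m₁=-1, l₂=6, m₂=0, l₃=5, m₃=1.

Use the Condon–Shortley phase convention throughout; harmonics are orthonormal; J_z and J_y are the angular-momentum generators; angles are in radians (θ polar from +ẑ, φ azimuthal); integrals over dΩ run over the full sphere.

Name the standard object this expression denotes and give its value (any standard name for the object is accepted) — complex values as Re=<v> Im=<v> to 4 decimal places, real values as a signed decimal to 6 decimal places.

This is a Gaunt coefficient — the integral of a triple product of spherical harmonics over the sphere.
Checks pass: Σm=0; 12 even; l₃=5∈[5,7].
(2·1+1)(2·6+1)(2·5+1) = 429
Δ: 2! 0! 10! / 13! → 1/858
sum: t=1:−1/14400 = -1/14400
3j²(1 6 5; 0 0 0) = Δ·Π!·Σ² = 6/143  (sign +1)
sum: t=2:+1/34560 = 1/34560
3j²(1 6 5; -1 0 1) = Δ·Π!·Σ² = 5/286  (sign +1)
combine: 4πI² = 429·6/143·5/286 = 45/143
take √, sign +1: I = 0.15824621

Gaunt coefficient, +0.158246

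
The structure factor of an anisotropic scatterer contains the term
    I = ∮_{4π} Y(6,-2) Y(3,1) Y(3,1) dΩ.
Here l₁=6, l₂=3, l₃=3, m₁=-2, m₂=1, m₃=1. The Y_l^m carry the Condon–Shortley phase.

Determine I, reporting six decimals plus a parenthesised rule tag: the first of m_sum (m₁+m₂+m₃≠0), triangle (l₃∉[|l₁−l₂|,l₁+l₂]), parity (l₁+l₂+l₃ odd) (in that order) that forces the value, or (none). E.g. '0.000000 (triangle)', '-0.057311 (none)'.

Checks pass: Σm=0; 12 even; l₃=3∈[3,9].
(2·6+1)(2·3+1)(2·3+1) = 637
Δ: 6! 6! 0! / 13! → 1/12012
sum: t=3:−1/1296 = -1/1296
3j²(6 3 3; 0 0 0) = Δ·Π!·Σ² = 100/3003  (sign +1)
sum: t=4:+1/2304 = 1/2304
3j²(6 3 3; -2 1 1) = Δ·Π!·Σ² = 5/143  (sign +1)
combine: 4πI² = 637·100/3003·5/143 = 3500/4719
take √, sign +1: I = 0.24294284
No selection rule forces the value: the integral is nonzero (none).

0.242943 (none)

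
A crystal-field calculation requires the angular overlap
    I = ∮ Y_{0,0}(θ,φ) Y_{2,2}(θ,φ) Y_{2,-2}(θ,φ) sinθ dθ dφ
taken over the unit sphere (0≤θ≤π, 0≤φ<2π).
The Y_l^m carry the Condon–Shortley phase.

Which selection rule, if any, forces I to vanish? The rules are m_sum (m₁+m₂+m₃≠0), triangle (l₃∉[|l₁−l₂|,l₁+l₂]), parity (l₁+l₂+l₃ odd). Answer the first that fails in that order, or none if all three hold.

azimuthal sum: 0 + 2 − 2 = 0  ✓
2 ≤ 2 ≤ 2 (triangle on l)  ✓
L = 0 + 2 + 2 = 4 (even)  ✓

none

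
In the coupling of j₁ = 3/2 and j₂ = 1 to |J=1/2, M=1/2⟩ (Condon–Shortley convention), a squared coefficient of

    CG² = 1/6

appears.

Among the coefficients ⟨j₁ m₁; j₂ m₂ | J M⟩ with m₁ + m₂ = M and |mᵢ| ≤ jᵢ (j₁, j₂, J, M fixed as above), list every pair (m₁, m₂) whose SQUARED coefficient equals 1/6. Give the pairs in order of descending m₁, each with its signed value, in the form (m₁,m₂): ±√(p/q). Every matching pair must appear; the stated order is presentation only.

Admissible pairs with m₁+m₂ = M = 1/2: (-1/2,1), (1/2,0), (3/2,-1)
  (m₁,m₂)=(3/2,-1): CG² = 1/2, CG = +√(1/2)
  (m₁,m₂)=(1/2,0): CG² = 1/3, CG = −√(1/3)
  (m₁,m₂)=(-1/2,1): CG² = 1/6, CG = +√(1/6)   ← matches the target
Pairs with CG² = 1/6: (-1/2,1): +√(1/6)

(-1/2,1): +√(1/6)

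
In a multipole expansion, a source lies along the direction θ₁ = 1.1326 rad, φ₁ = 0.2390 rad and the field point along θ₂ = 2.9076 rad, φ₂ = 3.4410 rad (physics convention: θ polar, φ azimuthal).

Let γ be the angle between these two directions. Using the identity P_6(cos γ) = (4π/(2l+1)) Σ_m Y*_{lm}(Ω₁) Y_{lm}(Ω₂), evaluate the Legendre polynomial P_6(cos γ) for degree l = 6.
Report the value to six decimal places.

Term-by-term m-sum for l=6 (normalisation 4π/13 = 0.966644):
  m=-6: (+0.036318+0.263834i) × (-0.000017-0.000073i) = +0.000019-0.000007i  (running Σ = +0.000019-0.000007i)
  m=-5: (+0.158658+0.402127i) × (+0.000080-0.001088i) = +0.000450-0.000140i  (running Σ = +0.000469-0.000147i)
  m=-4: (+0.135648+0.192114i) × (+0.003537-0.009034i) = +0.002215-0.000546i  (running Σ = +0.002684-0.000693i)
  m=-3: (-0.157721-0.137497i) × (+0.036456-0.045773i) = -0.012043+0.002207i  (running Σ = -0.009359+0.001513i)
  m=-2: (-0.277679-0.143858i) × (+0.195465-0.133385i) = -0.073465+0.008919i  (running Σ = -0.082824+0.010433i)
  m=-1: (+0.102814+0.025051i) × (+0.546915-0.168826i) = +0.060460-0.003657i  (running Σ = -0.022364+0.006776i)
  m=0: (+0.320497-0.000000i) × (+0.510132+0.000000i) = +0.163496+0.000000i  (running Σ = +0.141132+0.006776i)
  m=1: (-0.102814+0.025051i) × (-0.546915-0.168826i) = +0.060460+0.003657i  (running Σ = +0.201592+0.010433i)
  m=2: (-0.277679+0.143858i) × (+0.195465+0.133385i) = -0.073465-0.008919i  (running Σ = +0.128127+0.001513i)
  m=3: (+0.157721-0.137497i) × (-0.036456-0.045773i) = -0.012043-0.002207i  (running Σ = +0.116083-0.000693i)
  m=4: (+0.135648-0.192114i) × (+0.003537+0.009034i) = +0.002215+0.000546i  (running Σ = +0.118299-0.000147i)
  m=5: (-0.158658+0.402127i) × (-0.000080-0.001088i) = +0.000450+0.000140i  (running Σ = +0.118749-0.000007i)
  m=6: (+0.036318-0.263834i) × (-0.000017+0.000073i) = +0.000019+0.000007i  (running Σ = +0.118768-0.000000i)
Σ over m = +0.118768-0.000000i; ×(4π/13) → +0.114806-0.000000i. Real part: 0.114806

0.114806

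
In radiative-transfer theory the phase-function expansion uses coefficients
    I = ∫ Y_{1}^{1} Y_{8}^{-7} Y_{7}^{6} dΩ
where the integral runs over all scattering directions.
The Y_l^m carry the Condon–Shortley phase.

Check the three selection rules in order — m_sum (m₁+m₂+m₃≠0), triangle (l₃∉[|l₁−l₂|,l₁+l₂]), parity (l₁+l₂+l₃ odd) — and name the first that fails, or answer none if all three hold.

Σmᵢ = 0  ✓
l₃∈[|l₁−l₂|,l₁+l₂]=[7,9], have l₃=7  ✓
Σlᵢ = 16 ⇒ even  ✓

none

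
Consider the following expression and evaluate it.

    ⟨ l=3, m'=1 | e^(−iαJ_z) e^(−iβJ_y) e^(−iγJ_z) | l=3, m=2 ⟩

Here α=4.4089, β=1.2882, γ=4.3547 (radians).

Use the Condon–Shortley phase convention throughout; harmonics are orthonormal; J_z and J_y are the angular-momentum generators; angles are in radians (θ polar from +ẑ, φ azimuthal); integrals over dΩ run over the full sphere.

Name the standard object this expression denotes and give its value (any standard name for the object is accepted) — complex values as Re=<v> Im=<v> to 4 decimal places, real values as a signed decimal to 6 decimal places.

This is a Wigner D-matrix element — the rotation-matrix element ⟨l m'| R(α,β,γ) |l m⟩ in the angular-momentum basis.
D^3_{1,2}(4.4089,1.2882,4.3547) = e^{-i·1·4.4089}·d^3_{1,2}(1.2882)·e^{-i·2·4.3547}. Compute d first:
Half-angle: c=0.799641, s=0.600479. N=√(24·2·120·1)=75.894664
k: max(0,(2)−(1))=1 … min(3+(2),3−(1))=2
  k=1: (−1)^0·75.8947/(24)·0.7996^5·0.6005^1 = +0.620829
  k=2: (−1)^1·75.8947/(12)·0.7996^3·0.6005^3 = -0.700177
d^3_{1,2}(1.2882) = +0.620829 -0.700177 = -0.079348
Phases: e^{-i·(1)·4.4089}=-0.298852+0.954300i, e^{-i·(2)·4.3547}=-0.754845-0.655903i ⇒ D=-0.067566+0.041605i

Wigner D-matrix element, Re=-0.0676 Im=0.0416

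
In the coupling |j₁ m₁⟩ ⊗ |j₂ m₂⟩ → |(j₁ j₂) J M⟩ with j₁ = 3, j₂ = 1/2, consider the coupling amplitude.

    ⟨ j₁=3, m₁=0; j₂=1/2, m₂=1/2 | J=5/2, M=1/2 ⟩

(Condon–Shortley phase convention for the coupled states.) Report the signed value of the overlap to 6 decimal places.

j₁+j₂−J=1  J+j₁−j₂=5  J−j₁+j₂=0  j₁+j₂+J+1=7
(j₁±m₁, j₂±m₂, J±M) = (3,3,1,0,3,2)
P² = 432/7
sum k=1..1:
  [1] −1/12 = -1/12
S = -1/12
C² = P²·S² = 3/7 ; C = -0.654654

-0.654654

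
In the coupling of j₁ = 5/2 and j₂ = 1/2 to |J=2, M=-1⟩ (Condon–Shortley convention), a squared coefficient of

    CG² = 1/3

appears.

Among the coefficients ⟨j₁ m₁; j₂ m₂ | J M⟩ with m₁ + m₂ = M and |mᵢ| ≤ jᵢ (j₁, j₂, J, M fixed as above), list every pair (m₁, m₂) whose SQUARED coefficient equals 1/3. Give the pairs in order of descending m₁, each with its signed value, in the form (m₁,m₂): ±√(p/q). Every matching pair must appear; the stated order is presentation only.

(-1/2,-1/2): +√(1/3)

Admissible pairs with m₁+m₂ = M = -1: (-3/2,1/2), (-1/2,-1/2)
  (m₁,m₂)=(-1/2,-1/2): CG² = 1/3, CG = +√(1/3)   ← matches the target
  (m₁,m₂)=(-3/2,1/2): CG² = 2/3, CG = −√(2/3)
Pairs with CG² = 1/3: (-1/2,-1/2): +√(1/3)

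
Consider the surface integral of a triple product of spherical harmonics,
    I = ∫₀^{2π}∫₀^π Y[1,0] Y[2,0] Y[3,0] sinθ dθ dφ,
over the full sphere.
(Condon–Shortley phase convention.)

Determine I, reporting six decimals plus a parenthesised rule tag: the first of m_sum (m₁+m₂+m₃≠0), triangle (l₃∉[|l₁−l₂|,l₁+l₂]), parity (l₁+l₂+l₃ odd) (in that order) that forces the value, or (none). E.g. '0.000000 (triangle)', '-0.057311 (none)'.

m-sum 0 ✓  L=6 even ✓  1≤3≤3 ✓
Π(2lᵢ+1) = 3×5×7 = 105
triangle coeff Δ(1,2,3) = 1/105
Σ_t [0,0]: t=0:+1/4 = 1/4
(3j)²=3/35 [(1 2 3; 0 0 0)], sign=-1
(m-triple is (0,0,0) — same symbol as above.)
⇒ 4πI² = 27/35
I = (+1)√(27/35/(4π)) = 0.24776670
No selection rule forces the value: the integral is nonzero (none).

0.247767 (none)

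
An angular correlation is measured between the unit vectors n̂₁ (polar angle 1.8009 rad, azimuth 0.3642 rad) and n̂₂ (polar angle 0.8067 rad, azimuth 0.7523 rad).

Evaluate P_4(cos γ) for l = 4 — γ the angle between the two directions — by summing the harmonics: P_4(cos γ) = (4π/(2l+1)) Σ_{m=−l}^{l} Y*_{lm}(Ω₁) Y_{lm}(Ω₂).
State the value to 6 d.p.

Expand P_4 via completeness: Σ_{m} conj(Y_{4,m}) at Ω₁ times Y_{4,m} at Ω₂ —
  m=-4: Y*=+0.045237+0.395108i  Y=-0.119205-0.015875i  product +0.000880-0.047817i
  m=-3: Y*=-0.121255-0.233938i  Y=-0.206498-0.252194i  product -0.033959+0.078888i
  m=-2: Y*=-0.150476-0.134231i  Y=+0.027119-0.409070i  product -0.058990+0.057915i
  m=-1: Y*=+0.258753+0.098638i  Y=+0.060553-0.056671i  product +0.021258-0.008691i
  m=+0: Y*=+0.162288-0.000000i  Y=-0.353388+0.000000i  product -0.057350+0.000000i
  m=+1: Y*=-0.258753+0.098638i  Y=-0.060553-0.056671i  product +0.021258+0.008691i
  m=+2: Y*=-0.150476+0.134231i  Y=+0.027119+0.409070i  product -0.058990-0.057915i
  m=+3: Y*=+0.121255-0.233938i  Y=+0.206498-0.252194i  product -0.033959-0.078888i
  m=+4: Y*=+0.045237-0.395108i  Y=-0.119205+0.015875i  product +0.000880+0.047817i
Accumulated sum -0.198973-0.000000i; after 4π/(2l+1) scaling, -0.277819-0.000000i ⇒ P_4 = -0.277819

-0.277819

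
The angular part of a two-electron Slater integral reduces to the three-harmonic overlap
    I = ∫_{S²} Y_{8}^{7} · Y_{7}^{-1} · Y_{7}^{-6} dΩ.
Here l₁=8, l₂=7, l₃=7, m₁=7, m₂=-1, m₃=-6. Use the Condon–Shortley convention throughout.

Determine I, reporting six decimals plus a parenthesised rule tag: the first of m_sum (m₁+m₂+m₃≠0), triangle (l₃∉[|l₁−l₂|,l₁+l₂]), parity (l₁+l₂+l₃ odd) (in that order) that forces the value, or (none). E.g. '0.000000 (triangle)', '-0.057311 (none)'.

-0.151591 (none)

Checks pass: Σm=0; 22 even; l₃=7∈[1,15].
(2·8+1)(2·7+1)(2·7+1) = 3825
Δ: 8! 8! 6! / 23! → 1/22086194130
sum: t=1:−1/18289152000 t=2:+1/248832000 t=3:−1/24883200 t=4:+1/11943936 t=5:−1/24883200 t=6:+1/248832000 t=7:−1/18289152000 = 11/975421440
3j²(8 7 7; 0 0 0) = Δ·Π!·Σ² = 1750/289731  (sign -1)
sum: t=0:+1/146313216000 t=1:−1/24385536000 = -1/29262643200
3j²(8 7 7; 7 -1 -6) = Δ·Π!·Σ² = 650/52003  (sign +1)
combine: 4πI² = 3825·1750/289731·650/52003 = 937500/3246473
take √, sign -1: I = -0.15159149
No selection rule forces the value: the integral is nonzero (none).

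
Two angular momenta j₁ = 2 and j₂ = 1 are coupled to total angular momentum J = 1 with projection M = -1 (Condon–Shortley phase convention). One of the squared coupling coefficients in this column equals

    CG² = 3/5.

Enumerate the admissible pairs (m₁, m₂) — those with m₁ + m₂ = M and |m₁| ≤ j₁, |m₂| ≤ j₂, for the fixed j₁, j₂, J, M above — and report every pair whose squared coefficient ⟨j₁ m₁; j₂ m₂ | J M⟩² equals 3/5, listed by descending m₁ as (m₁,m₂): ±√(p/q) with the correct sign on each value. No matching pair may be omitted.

Admissible pairs with m₁+m₂ = M = -1: (-2,1), (-1,0), (0,-1)
  (m₁,m₂)=(0,-1): CG² = 1/10, CG = +√(1/10)
  (m₁,m₂)=(-1,0): CG² = 3/10, CG = −√(3/10)
  (m₁,m₂)=(-2,1): CG² = 3/5, CG = +√(3/5)   ← matches the target
Pairs with CG² = 3/5: (-2,1): +√(3/5)

(-2,1): +√(3/5)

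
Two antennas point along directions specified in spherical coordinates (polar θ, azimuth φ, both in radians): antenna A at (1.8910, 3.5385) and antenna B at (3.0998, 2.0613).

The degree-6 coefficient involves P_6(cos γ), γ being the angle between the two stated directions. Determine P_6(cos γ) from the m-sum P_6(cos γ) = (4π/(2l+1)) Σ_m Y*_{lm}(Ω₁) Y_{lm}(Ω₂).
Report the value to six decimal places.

Summing Y*_{l m}(θ₁,φ₁)·Y_{l m}(θ₂,φ₂) over m ∈ [−6, 6]; prefactor 4π/(2·6+1) = 0.966644:
  m=-6: Y*=(-0.256017, 0.243404)  Y=(0.000000, 0.000000)  product (-0.000000, 0.000000)
  m=-5: Y*=(-0.163148, 0.371563)  Y=(0.000000, -0.000000)  product (0.000000, 0.000000)
  m=-4: Y*=(-0.000438, 0.026005)  Y=(-0.000004, -0.000010)  product (0.000000, -0.000000)
  m=-3: Y*=(-0.124249, -0.311012)  Y=(-0.000377, -0.000038)  product (0.000035, 0.000122)
  m=-2: Y*=(-0.094515, -0.096120)  Y=(-0.005033, 0.007520)  product (0.001199, -0.000227)
  m=-1: Y*=(0.266951, 0.111893)  Y=(0.064302, 0.120407)  product (0.003693, 0.039338)
  m=+0: Y*=(0.161178, -0.000000)  Y=(0.998538, 0.000000)  product (0.160942, 0.000000)
  m=+1: Y*=(-0.266951, 0.111893)  Y=(-0.064302, 0.120407)  product (0.003693, -0.039338)
  m=+2: Y*=(-0.094515, 0.096120)  Y=(-0.005033, -0.007520)  product (0.001199, 0.000227)
  m=+3: Y*=(0.124249, -0.311012)  Y=(0.000377, -0.000038)  product (0.000035, -0.000122)
  m=+4: Y*=(-0.000438, -0.026005)  Y=(-0.000004, 0.000010)  product (0.000000, 0.000000)
  m=+5: Y*=(0.163148, 0.371563)  Y=(-0.000000, -0.000000)  product (0.000000, -0.000000)
  m=+6: Y*=(-0.256017, -0.243404)  Y=(0.000000, -0.000000)  product (-0.000000, -0.000000)
Σ over m = (0.170795, -0.000000); ×(4π/13) → (0.165098, -0.000000). Real part: 0.165098

0.165098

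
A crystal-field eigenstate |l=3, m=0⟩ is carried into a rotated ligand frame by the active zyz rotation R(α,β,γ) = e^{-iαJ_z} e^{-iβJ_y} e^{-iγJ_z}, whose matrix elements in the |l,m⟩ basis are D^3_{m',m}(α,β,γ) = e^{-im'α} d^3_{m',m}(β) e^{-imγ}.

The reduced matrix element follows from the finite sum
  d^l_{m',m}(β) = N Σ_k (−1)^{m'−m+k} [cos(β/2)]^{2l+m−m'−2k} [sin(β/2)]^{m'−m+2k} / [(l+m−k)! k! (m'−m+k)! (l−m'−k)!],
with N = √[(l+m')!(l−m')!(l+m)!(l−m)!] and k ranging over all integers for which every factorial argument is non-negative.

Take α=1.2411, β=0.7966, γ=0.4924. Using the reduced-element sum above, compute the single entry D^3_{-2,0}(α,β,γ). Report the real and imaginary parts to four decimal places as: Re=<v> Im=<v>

First d^3_{-2,0}(β=0.7966), then the phase factors e^{-i(-2)α} and e^{-i(0)γ}:
With c≡cos(β/2)=0.921722 and s≡sin(β/2)=0.387852, N=[1·120·6·6]^{1/2}=65.726707
Admissible k: 2..3 (factorial args all ≥0)
  k=2: (−1)^0·65.7267/(12)·0.9217^4·0.3879^2 = +0.594692
  k=3: (−1)^1·65.7267/(12)·0.9217^2·0.3879^4 = -0.105299
d^3_{-2,0}(0.7966) = +0.594692 -0.105299 = +0.489393
Phases: e^{-i·(-2)·1.2411}=-0.790364+0.612637i, e^{-i·(0)·0.4924}=+1.000000+0.000000i ⇒ D=-0.386799+0.299820i

Re=-0.3868 Im=0.2998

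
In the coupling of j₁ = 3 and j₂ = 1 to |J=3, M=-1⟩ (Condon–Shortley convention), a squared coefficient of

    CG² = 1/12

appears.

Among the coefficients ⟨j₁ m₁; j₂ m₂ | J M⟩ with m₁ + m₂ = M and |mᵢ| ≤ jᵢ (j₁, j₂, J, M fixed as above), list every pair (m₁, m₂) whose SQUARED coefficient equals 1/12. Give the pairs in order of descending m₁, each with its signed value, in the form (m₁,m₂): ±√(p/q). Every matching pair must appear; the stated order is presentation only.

(-1,0): −√(1/12)

Admissible pairs with m₁+m₂ = M = -1: (-2,1), (-1,0), (0,-1)
  (m₁,m₂)=(0,-1): CG² = 1/2, CG = +√(1/2)
  (m₁,m₂)=(-1,0): CG² = 1/12, CG = −√(1/12)   ← matches the target
  (m₁,m₂)=(-2,1): CG² = 5/12, CG = −√(5/12)
Pairs with CG² = 1/12: (-1,0): −√(1/12)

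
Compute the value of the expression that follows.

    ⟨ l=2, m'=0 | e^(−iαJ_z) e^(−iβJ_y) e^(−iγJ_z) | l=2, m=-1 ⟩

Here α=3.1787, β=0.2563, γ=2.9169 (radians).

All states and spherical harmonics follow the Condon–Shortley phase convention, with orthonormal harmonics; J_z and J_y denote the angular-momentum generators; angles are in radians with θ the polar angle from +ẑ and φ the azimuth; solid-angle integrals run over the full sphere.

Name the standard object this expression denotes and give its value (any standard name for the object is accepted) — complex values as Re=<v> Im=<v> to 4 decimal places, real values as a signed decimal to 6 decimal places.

Wigner D-matrix element, Re=0.2928 Im=-0.0669

This is a Wigner D-matrix element — the rotation-matrix element ⟨l m'| R(α,β,γ) |l m⟩ in the angular-momentum basis.
First d^2_{0,-1}(β=0.2563), then the phase factors e^{-i(0)α} and e^{-i(-1)γ}:
With c≡cos(β/2)=0.991800 and s≡sin(β/2)=0.127800, N=[2·2·1·6]^{1/2}=4.898979
k∈{0,1} keeps every argument non-negative
  k=0: (−1)^1·4.8990/(2)·0.9918^3·0.1278^1 = -0.305406
  k=1: (−1)^2·4.8990/(2)·0.9918^1·0.1278^3 = +0.005071
d^2_{0,-1}(0.2563) = -0.305406 +0.005071 = -0.300335
Phases: e^{-i·(0)·3.1787}=+1.000000+0.000000i, e^{-i·(-1)·2.9169}=-0.974863+0.222807i ⇒ D=+0.292785-0.066917i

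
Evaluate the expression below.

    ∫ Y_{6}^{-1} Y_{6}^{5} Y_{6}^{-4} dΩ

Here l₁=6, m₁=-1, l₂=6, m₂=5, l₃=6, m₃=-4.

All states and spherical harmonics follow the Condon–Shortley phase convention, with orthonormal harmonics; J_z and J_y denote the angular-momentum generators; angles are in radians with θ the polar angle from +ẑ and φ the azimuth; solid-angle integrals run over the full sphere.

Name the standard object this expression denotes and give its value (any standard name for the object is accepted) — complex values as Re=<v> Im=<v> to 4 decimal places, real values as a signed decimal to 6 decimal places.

This is a Gaunt coefficient — the integral of a triple product of spherical harmonics over the sphere.
Rules hold: Σm=0, L=18 even, 0≤6≤12.
N = 13·13·13 = 2197
Δ = 6!·6!·6!/19! = 1/325909584
Racah Σ t=0..6: t=0:+1/373248000 t=1:−1/1728000 t=2:+1/110592 t=3:−1/46656 t=4:+1/110592 t=5:−1/1728000 t=6:+1/373248000 = -7/1555200
⇒ 3j(6 6 6; 0 0 0)² = 400/46189, sgn -1
Racah Σ t=5..6: t=5:−1/4147200 t=6:+1/10368000 = -1/6912000
⇒ 3j(6 6 6; -1 5 -4)² = 189/16796, sgn -1
4πI² = N·(3j₀)²·(3jₘ)² = 245700/1147619
I = +1·√(0.214095/4π) = 0.13052653

Gaunt coefficient, +0.130527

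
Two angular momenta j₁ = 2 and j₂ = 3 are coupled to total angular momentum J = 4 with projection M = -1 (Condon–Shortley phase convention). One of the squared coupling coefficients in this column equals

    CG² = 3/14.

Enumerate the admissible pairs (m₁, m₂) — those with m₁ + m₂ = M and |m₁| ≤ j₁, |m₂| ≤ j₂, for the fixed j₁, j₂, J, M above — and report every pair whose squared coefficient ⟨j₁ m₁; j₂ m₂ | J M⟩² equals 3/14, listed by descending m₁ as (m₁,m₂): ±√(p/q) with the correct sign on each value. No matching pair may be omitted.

(-1,0): −√(3/14)

Admissible pairs with m₁+m₂ = M = -1: (-2,1), (-1,0), (0,-1), (1,-2), (2,-3)
  (m₁,m₂)=(2,-3): CG² = 3/70, CG = +√(3/70)
  (m₁,m₂)=(1,-2): CG² = 7/20, CG = +√(7/20)
  (m₁,m₂)=(0,-1): CG² = 3/28, CG = +√(3/28)
  (m₁,m₂)=(-1,0): CG² = 3/14, CG = −√(3/14)   ← matches the target
  (m₁,m₂)=(-2,1): CG² = 2/7, CG = −√(2/7)
Pairs with CG² = 3/14: (-1,0): −√(3/14)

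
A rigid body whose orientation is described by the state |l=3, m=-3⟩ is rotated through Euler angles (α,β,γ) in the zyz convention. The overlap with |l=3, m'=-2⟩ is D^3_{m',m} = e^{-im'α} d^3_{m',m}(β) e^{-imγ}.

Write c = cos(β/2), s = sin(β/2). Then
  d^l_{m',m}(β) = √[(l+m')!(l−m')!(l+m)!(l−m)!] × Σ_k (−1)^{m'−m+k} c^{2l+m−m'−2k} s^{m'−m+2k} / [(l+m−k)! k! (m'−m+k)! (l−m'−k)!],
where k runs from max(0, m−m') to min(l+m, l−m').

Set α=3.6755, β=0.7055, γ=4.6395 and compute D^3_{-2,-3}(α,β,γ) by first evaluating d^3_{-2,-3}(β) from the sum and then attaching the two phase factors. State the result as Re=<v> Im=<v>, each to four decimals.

Split into d^3_{-2,-3}(β=0.7055) × two z-phases.
c=cos(0.705500/2)=0.938426, s=sin(0.705500/2)=0.345480; N=√[1·120·1·720]=293.938769
The bounds max(0,m−m')=0 and min(l+m,l−m')=0 give 1 term
  k=0: (−1)^1·293.9388/(120)·0.9384^5·0.3455^1 = -0.615884
d^3_{-2,-3}(0.7055) = -0.615884
D = (+0.482040+0.876149i)·(-0.615884)·(+0.216929+0.976187i) = +0.462355-0.406867i

Re=0.4624 Im=-0.4069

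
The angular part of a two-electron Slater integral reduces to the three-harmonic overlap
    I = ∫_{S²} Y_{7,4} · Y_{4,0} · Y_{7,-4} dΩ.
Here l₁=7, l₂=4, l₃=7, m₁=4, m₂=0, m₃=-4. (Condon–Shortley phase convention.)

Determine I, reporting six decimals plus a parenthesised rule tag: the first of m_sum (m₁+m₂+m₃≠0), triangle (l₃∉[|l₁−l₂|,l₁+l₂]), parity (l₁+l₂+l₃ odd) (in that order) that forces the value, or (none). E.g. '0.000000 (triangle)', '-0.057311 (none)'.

-0.116089 (none)

Rules hold: Σm=0, L=18 even, 3≤7≤11.
N = 15·9·15 = 2025
Δ = 4!·10!·4!/19! = 1/58198140
Racah Σ t=0..4: t=0:+1/17418240 t=1:−1/622080 t=2:+1/230400 t=3:−1/622080 t=4:+1/17418240 = 1/806400
⇒ 3j(7 4 7; 0 0 0)² = 2268/230945, sgn -1
Racah Σ t=0..3: t=0:+1/17418240 t=1:−1/2903040 t=2:+1/5806080 t=3:−1/130636800 = -1/8164800
⇒ 3j(7 4 7; 4 0 -4)² = 11264/1322685, sgn +1
4πI² = N·(3j₀)²·(3jₘ)² = 2985984/17631601
I = -1·√(0.169354/4π) = -0.11608950
No selection rule forces the value: the integral is nonzero (none).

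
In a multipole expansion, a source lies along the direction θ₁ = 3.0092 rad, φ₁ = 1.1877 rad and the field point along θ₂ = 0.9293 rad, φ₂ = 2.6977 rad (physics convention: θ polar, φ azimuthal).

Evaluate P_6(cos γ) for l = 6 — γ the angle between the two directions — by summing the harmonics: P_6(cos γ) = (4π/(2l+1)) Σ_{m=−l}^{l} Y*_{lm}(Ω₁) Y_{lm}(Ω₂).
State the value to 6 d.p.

0.202502

Term-by-term m-sum for l=6 (normalisation 4π/13 = 0.966644):
  m=-6: Y*=0.00000 + 0.00000j  Y=-0.11345 + 0.05881j  product -0.00000 - 0.00000j
  m=-5: Y*=-0.00006 + 0.00002j  Y=0.19973 - 0.26346j  product -0.00001 + 0.00002j
  m=-4: Y*=0.00004 - 0.00106j  Y=-0.08786 + 0.42303j  product 0.00045 + 0.00011j
  m=-3: Y*=0.01058 + 0.00474j  Y=-0.04458 - 0.18286j  product 0.00040 - 0.00215j
  m=-2: Y*=-0.06205 + 0.05971j  Y=-0.16021 - 0.19690j  product 0.02170 + 0.00265j
  m=-1: Y*=-0.14876 - 0.36913j  Y=0.26954 + 0.12818j  product 0.00722 - 0.11856j
  m=+0: Y*=0.83823 + 0.00000j  Y=0.17894 + 0.00000j  product 0.14999 + 0.00000j
  m=+1: Y*=0.14876 - 0.36913j  Y=-0.26954 + 0.12818j  product 0.00722 + 0.11856j
  m=+2: Y*=-0.06205 - 0.05971j  Y=-0.16021 + 0.19690j  product 0.02170 - 0.00265j
  m=+3: Y*=-0.01058 + 0.00474j  Y=0.04458 - 0.18286j  product 0.00040 + 0.00215j
  m=+4: Y*=0.00004 + 0.00106j  Y=-0.08786 - 0.42303j  product 0.00045 - 0.00011j
  m=+5: Y*=0.00006 + 0.00002j  Y=-0.19973 - 0.26346j  product -0.00001 - 0.00002j
  m=+6: Y*=0.00000 - 0.00000j  Y=-0.11345 - 0.05881j  product -0.00000 + 0.00000j
Total Σ_m = 0.20949 - 0.00000j. Multiply by 0.966644: 0.20250 - 0.00000j. P_6(cos γ) = 0.202502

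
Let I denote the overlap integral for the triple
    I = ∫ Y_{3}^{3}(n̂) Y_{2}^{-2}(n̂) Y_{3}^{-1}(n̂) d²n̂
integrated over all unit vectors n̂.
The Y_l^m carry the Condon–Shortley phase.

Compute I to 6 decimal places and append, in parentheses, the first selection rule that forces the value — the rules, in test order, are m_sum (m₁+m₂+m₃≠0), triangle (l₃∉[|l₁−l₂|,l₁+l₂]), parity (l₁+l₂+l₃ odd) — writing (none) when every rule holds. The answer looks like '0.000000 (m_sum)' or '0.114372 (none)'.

0.132981 (none)

Checks pass: Σm=0; 8 even; l₃=3∈[1,5].
(2·3+1)(2·2+1)(2·3+1) = 245
Δ: 2! 4! 2! / 9! → 1/3780
sum: t=0:+1/24 t=1:−1/4 t=2:+1/24 = -1/6
3j²(3 2 3; 0 0 0) = Δ·Π!·Σ² = 4/105  (sign +1)
sum: t=0:+1/96 = 1/96
3j²(3 2 3; 3 -2 -1) = Δ·Π!·Σ² = 1/42  (sign +1)
combine: 4πI² = 245·4/105·1/42 = 2/9
take √, sign +1: I = 0.13298076
No selection rule forces the value: the integral is nonzero (none).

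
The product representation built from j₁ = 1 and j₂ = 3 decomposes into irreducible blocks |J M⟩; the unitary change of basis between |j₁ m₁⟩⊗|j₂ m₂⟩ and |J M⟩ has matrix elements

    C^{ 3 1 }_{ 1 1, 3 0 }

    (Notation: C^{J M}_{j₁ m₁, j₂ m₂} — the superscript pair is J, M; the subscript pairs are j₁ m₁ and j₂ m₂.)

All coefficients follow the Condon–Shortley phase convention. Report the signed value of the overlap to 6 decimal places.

j₁+j₂−J=1  J+j₁−j₂=1  J−j₁+j₂=5  j₁+j₂+J+1=8
(j₁±m₁, j₂±m₂, J±M) = (2,0,3,3,4,2)
P² = 72
sum k=0..0:
  [0] +1/12 = 1/12
S = 1/12
C² = P²·S² = 1/2 ; C = +0.707107

+√(1/2) = +0.707107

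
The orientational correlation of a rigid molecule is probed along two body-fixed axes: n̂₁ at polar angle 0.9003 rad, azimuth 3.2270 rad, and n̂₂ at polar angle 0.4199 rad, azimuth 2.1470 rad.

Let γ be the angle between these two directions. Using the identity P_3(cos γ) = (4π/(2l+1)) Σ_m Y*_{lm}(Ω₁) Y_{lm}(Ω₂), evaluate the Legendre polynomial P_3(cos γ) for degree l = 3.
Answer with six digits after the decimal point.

Expand P_3 via completeness: Σ_{m} conj(Y_{3,m}) at Ω₁ times Y_{3,m} at Ω₂ —
  m=-3: (-0.194131-0.050858i) × (+0.027917-0.004443i) = -0.005645-0.000557i  (running Σ = -0.005645-0.000557i)
  m=-2: (+0.384171+0.066268i) × (-0.063013+0.141716i) = -0.033599+0.050267i  (running Σ = -0.039244+0.049710i)
  m=-1: (-0.234767-0.020100i) × (-0.227484-0.350107i) = +0.046369+0.086766i  (running Σ = +0.007125+0.136476i)
  m=0: (-0.247990-0.000000i) × (+0.398357+0.000000i) = -0.098789-0.000000i  (running Σ = -0.091664+0.136476i)
  m=1: (+0.234767-0.020100i) × (+0.227484-0.350107i) = +0.046369-0.086766i  (running Σ = -0.045295+0.049710i)
  m=2: (+0.384171-0.066268i) × (-0.063013-0.141716i) = -0.033599-0.050267i  (running Σ = -0.078894-0.000557i)
  m=3: (+0.194131-0.050858i) × (-0.027917-0.004443i) = -0.005645+0.000557i  (running Σ = -0.084539-0.000000i)
Σ over m = -0.084539-0.000000i; ×(4π/7) → -0.151765-0.000000i. Real part: -0.151765

-0.151765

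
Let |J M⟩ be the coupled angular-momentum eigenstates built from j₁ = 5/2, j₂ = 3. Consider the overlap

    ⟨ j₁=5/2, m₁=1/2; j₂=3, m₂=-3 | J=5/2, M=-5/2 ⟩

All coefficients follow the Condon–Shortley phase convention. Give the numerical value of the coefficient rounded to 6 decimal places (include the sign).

j₁+j₂−J=3  J+j₁−j₂=2  J−j₁+j₂=3  j₁+j₂+J+1=9
(j₁±m₁, j₂±m₂, J±M) = (3,2,0,6,0,5)
P² = 8640/7
sum k=0..0:
  [0] +1/72 = 1/72
S = 1/72
C² = P²·S² = 5/21 ; C = +0.487950

+√(5/21) ≈ +0.487950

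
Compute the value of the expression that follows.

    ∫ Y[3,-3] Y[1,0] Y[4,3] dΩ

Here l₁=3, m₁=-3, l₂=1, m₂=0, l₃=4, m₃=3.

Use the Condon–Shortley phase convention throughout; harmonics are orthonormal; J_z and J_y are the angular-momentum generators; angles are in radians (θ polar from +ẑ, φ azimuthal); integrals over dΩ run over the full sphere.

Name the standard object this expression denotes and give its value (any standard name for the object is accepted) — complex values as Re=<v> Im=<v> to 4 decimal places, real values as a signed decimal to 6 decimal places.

Gaunt coefficient, -0.162868

This is a Gaunt coefficient — the integral of a triple product of spherical harmonics over the sphere.
Checks pass: Σm=0; 8 even; l₃=4∈[2,4].
(2·3+1)(2·1+1)(2·4+1) = 189
Δ: 0! 6! 2! / 9! → 1/252
sum: t=0:+1/36 = 1/36
3j²(3 1 4; 0 0 0) = Δ·Π!·Σ² = 4/63  (sign +1)
sum: t=0:+1/720 = 1/720
3j²(3 1 4; -3 0 3) = Δ·Π!·Σ² = 1/36  (sign -1)
combine: 4πI² = 189·4/63·1/36 = 1/3
take √, sign -1: I = -0.16286750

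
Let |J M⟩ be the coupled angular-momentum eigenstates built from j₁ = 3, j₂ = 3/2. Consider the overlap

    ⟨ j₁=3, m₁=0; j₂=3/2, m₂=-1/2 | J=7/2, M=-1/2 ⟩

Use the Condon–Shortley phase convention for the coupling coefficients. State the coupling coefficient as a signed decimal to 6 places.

j₁+j₂−J=1  J+j₁−j₂=5  J−j₁+j₂=2  j₁+j₂+J+1=9
(j₁±m₁, j₂±m₂, J±M) = (3,3,1,2,3,4)
P² = 384/7
sum k=0..1:
  [0] +1/12 = 1/12
  [1] −1/24 = -1/24
S = 1/24
C² = P²·S² = 2/21 ; C = +0.308607

+0.308607  (= +√(2/21))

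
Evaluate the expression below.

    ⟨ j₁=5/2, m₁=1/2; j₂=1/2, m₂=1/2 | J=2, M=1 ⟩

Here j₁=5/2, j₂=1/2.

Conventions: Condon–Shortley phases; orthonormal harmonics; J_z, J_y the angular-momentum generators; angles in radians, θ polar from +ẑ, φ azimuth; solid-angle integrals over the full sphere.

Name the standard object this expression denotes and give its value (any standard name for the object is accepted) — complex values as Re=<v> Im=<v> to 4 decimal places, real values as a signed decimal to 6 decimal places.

This is a Clebsch–Gordan (vector-coupling) coefficient.
√[5·1!4!0!/6! · 3!2!1!0!3!1!] = √(12)
  +(−1)^1/∏(1,0,1,0,3,0)! = -1/6  (running -1/6)
⟨..|..⟩ = √(12)·(-1/6) = -0.577350

Clebsch–Gordan coefficient, −√(1/3) ≈ -0.577350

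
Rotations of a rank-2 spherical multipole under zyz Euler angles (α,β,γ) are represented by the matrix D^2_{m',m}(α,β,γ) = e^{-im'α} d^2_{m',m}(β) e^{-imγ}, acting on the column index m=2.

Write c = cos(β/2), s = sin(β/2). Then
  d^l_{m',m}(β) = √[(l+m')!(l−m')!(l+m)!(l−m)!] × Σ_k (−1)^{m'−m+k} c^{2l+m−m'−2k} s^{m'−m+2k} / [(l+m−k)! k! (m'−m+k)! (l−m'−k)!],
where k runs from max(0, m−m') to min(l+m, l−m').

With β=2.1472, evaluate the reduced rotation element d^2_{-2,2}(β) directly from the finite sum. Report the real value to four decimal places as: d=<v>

d^2_{-2,2}(β=2.1472) via the finite sum:
With c≡cos(β/2)=0.476963 and s≡sin(β/2)=0.878923, N=[1·24·24·1]^{1/2}=24.000000
The bounds max(0,m−m')=4 and min(l+m,l−m')=4 give 1 term
  k=4: (−1)^0·24.0000/(24)·0.4770^0·0.8789^4 = +0.596766
d^2_{-2,2}(2.1472) = +0.596766

d=0.5968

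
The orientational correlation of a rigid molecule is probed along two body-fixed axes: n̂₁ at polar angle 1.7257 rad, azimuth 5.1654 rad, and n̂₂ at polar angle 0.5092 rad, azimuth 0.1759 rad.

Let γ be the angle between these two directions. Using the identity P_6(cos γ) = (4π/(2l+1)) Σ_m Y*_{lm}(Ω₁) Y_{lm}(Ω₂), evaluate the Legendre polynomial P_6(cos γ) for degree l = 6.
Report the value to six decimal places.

-0.312443

Expand P_6 via completeness: Σ_{m} conj(Y_{6,m}) at Ω₁ times Y_{6,m} at Ω₂ —
  m=-6: Y*=(0.409694, -0.184694)  Y=(0.003195, -0.005641)  product (0.000267, -0.002901)
  m=-5: Y*=(-0.186827, -0.155537)  Y=(0.025644, -0.030989)  product (-0.009611, 0.001801)
  m=-4: Y*=(0.059961, -0.243704)  Y=(0.113471, -0.096276)  product (-0.016659, -0.033426)
  m=-3: Y*=(-0.259488, 0.055786)  Y=(0.306588, -0.178689)  product (-0.069587, 0.063471)
  m=-2: Y*=(-0.115763, -0.147698)  Y=(0.469145, -0.172209)  product (-0.079745, -0.049356)
  m=-1: Y*=(-0.118317, 0.243063)  Y=(0.225932, -0.040156)  product (-0.016971, 0.059667)
  m=+0: Y*=(-0.170109, -0.000000)  Y=(-0.360867, 0.000000)  product (0.061387, 0.000000)
  m=+1: Y*=(0.118317, 0.243063)  Y=(-0.225932, -0.040156)  product (-0.016971, -0.059667)
  m=+2: Y*=(-0.115763, 0.147698)  Y=(0.469145, 0.172209)  product (-0.079745, 0.049356)
  m=+3: Y*=(0.259488, 0.055786)  Y=(-0.306588, -0.178689)  product (-0.069587, -0.063471)
  m=+4: Y*=(0.059961, 0.243704)  Y=(0.113471, 0.096276)  product (-0.016659, 0.033426)
  m=+5: Y*=(0.186827, -0.155537)  Y=(-0.025644, -0.030989)  product (-0.009611, -0.001801)
  m=+6: Y*=(0.409694, 0.184694)  Y=(0.003195, 0.005641)  product (0.000267, 0.002901)
Σ over m = (-0.323225, -0.000000); ×(4π/13) → (-0.312443, -0.000000). Real part: -0.312443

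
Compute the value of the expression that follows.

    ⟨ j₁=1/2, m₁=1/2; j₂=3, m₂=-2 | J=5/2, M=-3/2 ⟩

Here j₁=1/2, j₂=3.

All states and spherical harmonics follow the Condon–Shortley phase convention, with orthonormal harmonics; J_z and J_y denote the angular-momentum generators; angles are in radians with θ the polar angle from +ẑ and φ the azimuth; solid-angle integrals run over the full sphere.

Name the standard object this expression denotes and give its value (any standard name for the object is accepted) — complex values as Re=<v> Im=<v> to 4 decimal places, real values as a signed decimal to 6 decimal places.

Clebsch–Gordan coefficient, +√(5/7) ≈ +0.845154

This is a Clebsch–Gordan (vector-coupling) coefficient.
√[6·1!0!5!/7! · 1!0!1!5!1!4!] = √(2880/7)
  +(−1)^0/∏(0,1,0,1,0,4)! = 1/24  (running 1/24)
⟨..|..⟩ = √(2880/7)·(1/24) = +0.845154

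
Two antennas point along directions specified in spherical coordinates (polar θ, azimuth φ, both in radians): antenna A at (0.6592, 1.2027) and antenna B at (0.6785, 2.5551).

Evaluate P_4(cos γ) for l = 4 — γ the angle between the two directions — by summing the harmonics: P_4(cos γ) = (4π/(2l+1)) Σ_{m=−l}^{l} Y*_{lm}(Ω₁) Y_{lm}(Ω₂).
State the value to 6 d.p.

Summing Y*_{l m}(θ₁,φ₁)·Y_{l m}(θ₂,φ₂) over m ∈ [−4, 4]; prefactor 4π/(2·4+1) = 1.396263:
  m=-4: Y*=+0.006119-0.061975i  Y=-0.048056+0.049049i  product +0.002746+0.003278i
  m=-3: Y*=-0.203044-0.102249i  Y=+0.045187-0.236637i  product -0.033371+0.043427i
  m=-2: Y*=-0.313764+0.284311i  Y=+0.165532+0.393922i  product -0.163935-0.076536i
  m=-1: Y*=+0.113250+0.293640i  Y=-0.239236-0.158969i  product +0.019586-0.088253i
  m=+0: Y*=-0.220035-0.000000i  Y=-0.246023+0.000000i  product +0.054134+0.000000i
  m=+1: Y*=-0.113250+0.293640i  Y=+0.239236-0.158969i  product +0.019586+0.088253i
  m=+2: Y*=-0.313764-0.284311i  Y=+0.165532-0.393922i  product -0.163935+0.076536i
  m=+3: Y*=+0.203044-0.102249i  Y=-0.045187-0.236637i  product -0.033371-0.043427i
  m=+4: Y*=+0.006119+0.061975i  Y=-0.048056-0.049049i  product +0.002746-0.003278i
Total Σ_m = -0.295812-0.000000i. Multiply by 1.396263: -0.413032-0.000000i. P_4(cos γ) = -0.413032

-0.413032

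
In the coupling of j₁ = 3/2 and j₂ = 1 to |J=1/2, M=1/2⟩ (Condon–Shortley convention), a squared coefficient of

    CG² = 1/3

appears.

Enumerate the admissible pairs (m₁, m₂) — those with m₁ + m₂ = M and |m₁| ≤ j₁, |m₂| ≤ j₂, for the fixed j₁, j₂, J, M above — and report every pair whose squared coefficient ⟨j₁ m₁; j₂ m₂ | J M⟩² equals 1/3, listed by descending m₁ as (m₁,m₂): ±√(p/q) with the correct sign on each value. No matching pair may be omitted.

(1/2,0): −√(1/3)

Admissible pairs with m₁+m₂ = M = 1/2: (-1/2,1), (1/2,0), (3/2,-1)
  (m₁,m₂)=(3/2,-1): CG² = 1/2, CG = +√(1/2)
  (m₁,m₂)=(1/2,0): CG² = 1/3, CG = −√(1/3)   ← matches the target
  (m₁,m₂)=(-1/2,1): CG² = 1/6, CG = +√(1/6)
Pairs with CG² = 1/3: (1/2,0): −√(1/3)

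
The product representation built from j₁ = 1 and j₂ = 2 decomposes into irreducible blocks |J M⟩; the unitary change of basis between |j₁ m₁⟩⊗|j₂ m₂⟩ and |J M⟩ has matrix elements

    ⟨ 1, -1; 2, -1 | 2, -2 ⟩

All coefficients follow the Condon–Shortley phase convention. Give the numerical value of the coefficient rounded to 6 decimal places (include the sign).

j₁+j₂−J=1  J+j₁−j₂=1  J−j₁+j₂=3  j₁+j₂+J+1=6
(j₁±m₁, j₂±m₂, J±M) = (0,2,1,3,0,4)
P² = 12
sum k=1..1:
  [1] −1/6 = -1/6
S = -1/6
C² = P²·S² = 1/3 ; C = -0.577350

-0.577350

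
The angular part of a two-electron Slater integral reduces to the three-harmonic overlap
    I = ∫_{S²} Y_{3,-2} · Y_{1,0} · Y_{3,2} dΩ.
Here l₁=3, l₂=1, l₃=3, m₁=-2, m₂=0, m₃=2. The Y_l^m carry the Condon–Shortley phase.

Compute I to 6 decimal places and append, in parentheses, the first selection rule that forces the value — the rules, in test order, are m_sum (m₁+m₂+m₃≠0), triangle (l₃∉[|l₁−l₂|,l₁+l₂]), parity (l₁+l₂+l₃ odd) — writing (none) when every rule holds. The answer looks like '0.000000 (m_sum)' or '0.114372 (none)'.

L=7 odd ⇒ parity kills the (l;000) factor ⇒ I = 0

0.000000 (parity)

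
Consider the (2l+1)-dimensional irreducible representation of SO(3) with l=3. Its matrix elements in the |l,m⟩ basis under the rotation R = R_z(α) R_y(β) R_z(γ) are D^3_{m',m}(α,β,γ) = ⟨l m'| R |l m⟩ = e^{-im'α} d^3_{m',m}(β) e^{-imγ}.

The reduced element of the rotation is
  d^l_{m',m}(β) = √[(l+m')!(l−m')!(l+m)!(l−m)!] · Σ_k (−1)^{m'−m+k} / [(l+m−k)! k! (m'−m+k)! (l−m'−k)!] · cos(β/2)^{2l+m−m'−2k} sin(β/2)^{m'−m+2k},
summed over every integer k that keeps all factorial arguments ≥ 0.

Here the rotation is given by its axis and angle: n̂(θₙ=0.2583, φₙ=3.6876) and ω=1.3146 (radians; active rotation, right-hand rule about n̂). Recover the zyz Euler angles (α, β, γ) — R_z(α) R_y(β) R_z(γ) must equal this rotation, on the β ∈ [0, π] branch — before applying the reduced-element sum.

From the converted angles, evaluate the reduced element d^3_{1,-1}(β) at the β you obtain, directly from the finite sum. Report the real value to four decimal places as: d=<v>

Axis–angle → zyz. n̂ = (sinθₙcosφₙ, sinθₙsinφₙ, cosθₙ) = (-0.218298, -0.132643, +0.966826), ω = 1.3146.
R = I cosω + sinω [n̂]ₓ + (1−cosω) n̂n̂ᵀ gives
  R = [+0.288981, -0.913651, -0.285888; +0.956888, +0.266539, +0.115427; -0.029260, -0.306919, +0.951286]
β = atan2(√(R₁₃²+R₂₃²), R₃₃) = 0.313416; α = atan2(R₂₃, R₁₃) mod 2π = 2.757858; γ = atan2(R₃₂, −R₃₁) mod 2π = 4.807436
d^3_{1,-1}(β=0.3134) via the finite sum:
Half-angle: c=0.987746, s=0.156068. N=√(24·2·2·24)=48.000000
k: max(0,(-1)−(1))=0 … min(3+(-1),3−(1))=2
  k=0: (−1)^2·48.0000/(8)·0.9877^4·0.1561^2 = +0.139110
  k=1: (−1)^3·48.0000/(6)·0.9877^2·0.1561^4 = -0.004631
  k=2: (−1)^4·48.0000/(48)·0.9877^0·0.1561^6 = +0.000014
d^3_{1,-1}(0.3134) = +0.139110 -0.004631 +0.000014 = +0.134494

d=0.1345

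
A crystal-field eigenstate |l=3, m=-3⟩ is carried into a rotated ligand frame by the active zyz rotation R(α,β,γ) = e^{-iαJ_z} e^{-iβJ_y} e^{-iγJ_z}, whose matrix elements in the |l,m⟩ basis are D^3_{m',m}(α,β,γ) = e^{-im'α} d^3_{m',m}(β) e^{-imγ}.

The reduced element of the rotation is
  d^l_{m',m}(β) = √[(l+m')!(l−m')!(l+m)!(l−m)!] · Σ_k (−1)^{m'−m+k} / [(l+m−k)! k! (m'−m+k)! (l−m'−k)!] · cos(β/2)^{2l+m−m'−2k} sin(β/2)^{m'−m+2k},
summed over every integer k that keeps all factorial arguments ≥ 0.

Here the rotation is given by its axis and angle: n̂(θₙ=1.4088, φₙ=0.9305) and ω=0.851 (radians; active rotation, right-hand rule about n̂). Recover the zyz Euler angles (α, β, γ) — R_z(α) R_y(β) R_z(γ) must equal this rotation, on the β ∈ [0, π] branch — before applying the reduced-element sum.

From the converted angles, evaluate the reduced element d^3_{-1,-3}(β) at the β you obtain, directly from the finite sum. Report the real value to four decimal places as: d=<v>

Axis–angle → zyz. n̂ = (sinθₙcosφₙ, sinθₙsinφₙ, cosθₙ) = (+0.589611, +0.791419, +0.161289), ω = 0.8510.
R = I cosω + sinω [n̂]ₓ + (1−cosω) n̂n̂ᵀ gives
  R = [+0.777697, +0.037733, +0.627506; +0.280292, +0.872670, -0.399854; -0.562694, +0.486850, +0.668096]
β = atan2(√(R₁₃²+R₂₃²), R₃₃) = 0.839149; α = atan2(R₂₃, R₁₃) mod 2π = 5.715853; γ = atan2(R₃₂, −R₃₁) mod 2π = 0.713260
d^3_{-1,-3}(β=0.8391) via the finite sum:
c=cos(0.839149/2)=0.913262, s=sin(0.839149/2)=0.407372; N=√[2·24·1·720]=185.903201
The bounds max(0,m−m')=0 and min(l+m,l−m')=0 give 1 term
  k=0: (−1)^2·185.9032/(48)·0.9133^4·0.4074^2 = +0.447105
d^3_{-1,-3}(0.8391) = +0.447105

d=0.4471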